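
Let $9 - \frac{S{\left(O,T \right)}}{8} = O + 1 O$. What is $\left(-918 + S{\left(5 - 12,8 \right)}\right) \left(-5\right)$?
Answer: $3670$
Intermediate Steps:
$S{\left(O,T \right)} = 72 - 16 O$ ($S{\left(O,T \right)} = 72 - 8 \left(O + 1 O\right) = 72 - 8 \left(O + O\right) = 72 - 8 \cdot 2 O = 72 - 16 O$)
$\left(-918 + S{\left(5 - 12,8 \right)}\right) \left(-5\right) = \left(-918 - \left(-72 + 16 \left(5 - 12\right)\right)\right) \left(-5\right) = \left(-918 + \left(72 - -112\right)\right) \left(-5\right) = \left(-918 + \left(72 + 112\right)\right) \left(-5\right) = \left(-918 + 184\right) \left(-5\right) = \left(-734\right) \left(-5\right) = 3670$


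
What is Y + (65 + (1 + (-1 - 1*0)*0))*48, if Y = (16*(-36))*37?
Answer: -18144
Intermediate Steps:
Y = -21312 (Y = -576*37 = -21312)
Y + (65 + (1 + (-1 - 1*0)*0))*48 = -21312 + (65 + (1 + (-1 - 1*0)*0))*48 = -21312 + (65 + (1 + (-1 + 0)*0))*48 = -21312 + (65 + (1 - 1*0))*48 = -21312 + (65 + (1 + 0))*48 = -21312 + (65 + 1)*48 = -21312 + 66*48 = -21312 + 3168 = -18144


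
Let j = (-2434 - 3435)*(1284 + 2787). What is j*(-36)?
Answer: 860137164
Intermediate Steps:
j = -23892699 (j = -5869*4071 = -23892699)
j*(-36) = -23892699*(-36) = 860137164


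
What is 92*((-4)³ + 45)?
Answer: -1748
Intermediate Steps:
92*((-4)³ + 45) = 92*(-64 + 45) = 92*(-19) = -1748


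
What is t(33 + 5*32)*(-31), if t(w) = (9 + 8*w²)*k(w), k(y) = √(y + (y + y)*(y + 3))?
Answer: -9238031*√75849 ≈ -2.5442e+9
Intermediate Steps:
k(y) = √(y + 2*y*(3 + y)) (k(y) = √(y + (2*y)*(3 + y)) = √(y + 2*y*(3 + y)))
t(w) = √(w*(7 + 2*w))*(9 + 8*w²) (t(w) = (9 + 8*w²)*√(w*(7 + 2*w)) = √(w*(7 + 2*w))*(9 + 8*w²))
t(33 + 5*32)*(-31) = (√((33 + 5*32)*(7 + 2*(33 + 5*32)))*(9 + 8*(33 + 5*32)²))*(-31) = (√((33 + 160)*(7 + 2*(33 + 160)))*(9 + 8*(33 + 160)²))*(-31) = (√(193*(7 + 2*193))*(9 + 8*193²))*(-31) = (√(193*(7 + 386))*(9 + 8*37249))*(-31) = (√(193*393)*(9 + 297992))*(-31) = (√75849*298001)*(-31) = (298001*√75849)*(-31) = -9238031*√75849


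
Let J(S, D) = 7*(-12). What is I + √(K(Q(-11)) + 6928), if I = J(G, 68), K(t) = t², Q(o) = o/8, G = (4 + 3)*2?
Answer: -84 + √443513/8 ≈ -0.75403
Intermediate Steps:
G = 14 (G = 7*2 = 14)
Q(o) = o/8 (Q(o) = o*(⅛) = o/8)
J(S, D) = -84
I = -84
I + √(K(Q(-11)) + 6928) = -84 + √(((⅛)*(-11))² + 6928) = -84 + √((-11/8)² + 6928) = -84 + √(121/64 + 6928) = -84 + √(443513/64) = -84 + √443513/8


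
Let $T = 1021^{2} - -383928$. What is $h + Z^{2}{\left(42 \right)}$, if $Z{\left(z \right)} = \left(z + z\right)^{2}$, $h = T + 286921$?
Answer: $51500426$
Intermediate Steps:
$T = 1426369$ ($T = 1042441 + 383928 = 1426369$)
$h = 1713290$ ($h = 1426369 + 286921 = 1713290$)
$Z{\left(z \right)} = 4 z^{2}$ ($Z{\left(z \right)} = \left(2 z\right)^{2} = 4 z^{2}$)
$h + Z^{2}{\left(42 \right)} = 1713290 + \left(4 \cdot 42^{2}\right)^{2} = 1713290 + \left(4 \cdot 1764\right)^{2} = 1713290 + 7056^{2} = 1713290 + 49787136 = 51500426$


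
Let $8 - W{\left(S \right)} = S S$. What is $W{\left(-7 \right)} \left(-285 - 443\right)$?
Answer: $29848$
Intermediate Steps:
$W{\left(S \right)} = 8 - S^{2}$ ($W{\left(S \right)} = 8 - S S = 8 - S^{2}$)
$W{\left(-7 \right)} \left(-285 - 443\right) = \left(8 - \left(-7\right)^{2}\right) \left(-285 - 443\right) = \left(8 - 49\right) \left(-728\right) = \left(-41\right) \left(-728\right) = 29848$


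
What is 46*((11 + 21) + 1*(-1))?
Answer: 1426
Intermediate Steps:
46*((11 + 21) + 1*(-1)) = 46*(32 - 1) = 46*31 = 1426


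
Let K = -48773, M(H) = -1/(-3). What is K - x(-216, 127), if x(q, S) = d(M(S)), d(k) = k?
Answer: -146320/3 ≈ -48773.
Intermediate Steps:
M(H) = ⅓ (M(H) = -1*(-⅓) = ⅓)
x(q, S) = ⅓
K - x(-216, 127) = -48773 - 1*⅓ = -48773 - ⅓ = -146320/3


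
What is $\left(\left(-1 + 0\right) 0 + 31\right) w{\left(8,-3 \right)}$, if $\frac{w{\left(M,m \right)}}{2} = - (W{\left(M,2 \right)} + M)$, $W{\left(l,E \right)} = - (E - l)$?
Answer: $-868$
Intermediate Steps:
$W{\left(l,E \right)} = l - E$
$w{\left(M,m \right)} = 4 - 4 M$ ($w{\left(M,m \right)} = 2 \left(- (\left(M - 2\right) + M)\right) = 2 \left(- (\left(-2 + M\right) + M)\right) = 2 \left(- (-2 + 2 M)\right) = 2 \left(2 - 2 M\right) = 4 - 4 M$)
$\left(\left(-1 + 0\right) 0 + 31\right) w{\left(8,-3 \right)} = \left(\left(-1 + 0\right) 0 + 31\right) \left(4 - 32\right) = \left(\left(-1\right) 0 + 31\right) \left(4 - 32\right) = \left(0 + 31\right) \left(-28\right) = 31 \left(-28\right) = -868$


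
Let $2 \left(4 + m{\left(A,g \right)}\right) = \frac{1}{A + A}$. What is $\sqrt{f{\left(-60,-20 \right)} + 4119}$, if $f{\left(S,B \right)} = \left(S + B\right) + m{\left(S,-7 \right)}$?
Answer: $\frac{\sqrt{14525985}}{60} \approx 63.522$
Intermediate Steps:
$m{\left(A,g \right)} = -4 + \frac{1}{4 A}$ ($m{\left(A,g \right)} = -4 + \frac{1}{2 \left(A + A\right)} = -4 + \frac{1}{2 \cdot 2 A} = -4 + \frac{\frac{1}{2} \frac{1}{A}}{2} = -4 + \frac{1}{4 A}$)
$f{\left(S,B \right)} = -4 + B + S + \frac{1}{4 S}$ ($f{\left(S,B \right)} = \left(S + B\right) - \left(4 - \frac{1}{4 S}\right) = \left(B + S\right) - \left(4 - \frac{1}{4 S}\right) = -4 + B + S + \frac{1}{4 S}$)
$\sqrt{f{\left(-60,-20 \right)} + 4119} = \sqrt{\left(-4 - 20 - 60 + \frac{1}{4 \left(-60\right)}\right) + 4119} = \sqrt{\left(-4 - 20 - 60 + \frac{1}{4} \left(- \frac{1}{60}\right)\right) + 4119} = \sqrt{\left(-4 - 20 - 60 - \frac{1}{240}\right) + 4119} = \sqrt{- \frac{20161}{240} + 4119} = \sqrt{\frac{968399}{240}} = \frac{\sqrt{14525985}}{60}$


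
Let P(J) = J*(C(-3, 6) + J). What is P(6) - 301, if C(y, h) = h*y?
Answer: -373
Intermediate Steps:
P(J) = J*(-18 + J) (P(J) = J*(6*(-3) + J) = J*(-18 + J))
P(6) - 301 = 6*(-18 + 6) - 301 = 6*(-12) - 301 = -72 - 301 = -373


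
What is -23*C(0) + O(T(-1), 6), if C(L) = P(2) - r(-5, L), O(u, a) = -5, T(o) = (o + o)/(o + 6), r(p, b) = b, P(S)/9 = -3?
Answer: 616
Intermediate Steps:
P(S) = -27 (P(S) = 9*(-3) = -27)
T(o) = 2*o/(6 + o) (T(o) = (2*o)/(6 + o) = 2*o/(6 + o))
C(L) = -27 - L
-23*C(0) + O(T(-1), 6) = -23*(-27 - 1*0) - 5 = -23*(-27 + 0) - 5 = -23*(-27) - 5 = 621 - 5 = 616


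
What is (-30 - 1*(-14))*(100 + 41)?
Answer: -2256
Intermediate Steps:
(-30 - 1*(-14))*(100 + 41) = (-30 + 14)*141 = -16*141 = -2256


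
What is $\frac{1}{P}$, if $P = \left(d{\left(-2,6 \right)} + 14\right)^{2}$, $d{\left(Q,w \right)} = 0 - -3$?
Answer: $\frac{1}{289} \approx 0.0034602$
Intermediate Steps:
$d{\left(Q,w \right)} = 3$ ($d{\left(Q,w \right)} = 0 + 3 = 3$)
$P = 289$ ($P = \left(3 + 14\right)^{2} = 17^{2} = 289$)
$\frac{1}{P} = \frac{1}{289}$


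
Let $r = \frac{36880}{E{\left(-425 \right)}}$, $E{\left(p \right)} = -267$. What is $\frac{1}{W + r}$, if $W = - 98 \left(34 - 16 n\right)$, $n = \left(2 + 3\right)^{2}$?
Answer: $\frac{267}{9539876} \approx 2.7988 \cdot 10^{-5}$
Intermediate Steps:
$n = 25$ ($n = 5^{2} = 25$)
$W = 35868$ ($W = - 98 \left(34 - 400\right) = \left(-98\right) \left(-366\right) = 35868$)
$r = - \frac{36880}{267}$ ($r = \frac{36880}{-267} = 36880 \left(- \frac{1}{267}\right) = - \frac{36880}{267} \approx -138.13$)
$\frac{1}{W + r} = \frac{1}{35868 - \frac{36880}{267}} = \frac{1}{\frac{9539876}{267}} = \frac{267}{9539876}$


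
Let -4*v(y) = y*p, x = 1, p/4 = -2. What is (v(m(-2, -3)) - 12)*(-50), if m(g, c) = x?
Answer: 500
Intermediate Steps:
p = -8 (p = 4*(-2) = -8)
m(g, c) = 1
v(y) = 2*y (v(y) = -y*(-8)/4 = -(-2)*y = 2*y)
(v(m(-2, -3)) - 12)*(-50) = (2*1 - 12)*(-50) = (2 - 12)*(-50) = -10*(-50) = 500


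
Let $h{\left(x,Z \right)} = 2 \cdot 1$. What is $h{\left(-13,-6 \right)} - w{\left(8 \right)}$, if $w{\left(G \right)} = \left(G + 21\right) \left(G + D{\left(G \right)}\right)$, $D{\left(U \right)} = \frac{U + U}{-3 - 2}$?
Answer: $- \frac{686}{5} \approx -137.2$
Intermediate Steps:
$D{\left(U \right)} = - \frac{2 U}{5}$ ($D{\left(U \right)} = \frac{2 U}{-5} = 2 U \left(- \frac{1}{5}\right) = - \frac{2 U}{5}$)
$h{\left(x,Z \right)} = 2$
$w{\left(G \right)} = \frac{3 G \left(21 + G\right)}{5}$ ($w{\left(G \right)} = \left(G + 21\right) \left(G - \frac{2 G}{5}\right) = \left(21 + G\right) \frac{3 G}{5} = \frac{3 G \left(21 + G\right)}{5}$)
$h{\left(-13,-6 \right)} - w{\left(8 \right)} = 2 - \frac{3}{5} \cdot 8 \left(21 + 8\right) = 2 - \frac{3}{5} \cdot 8 \cdot 29 = 2 - \frac{696}{5} = - \frac{686}{5}$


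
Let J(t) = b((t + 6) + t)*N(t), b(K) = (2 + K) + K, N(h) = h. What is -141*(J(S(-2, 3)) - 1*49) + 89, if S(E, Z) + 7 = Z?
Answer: 5870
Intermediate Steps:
b(K) = 2 + 2*K
S(E, Z) = -7 + Z
J(t) = t*(14 + 4*t) (J(t) = (2 + 2*((t + 6) + t))*t = (2 + 2*((6 + t) + t))*t = (2 + 2*(6 + 2*t))*t = (2 + (12 + 4*t))*t = (14 + 4*t)*t = t*(14 + 4*t))
-141*(J(S(-2, 3)) - 1*49) + 89 = -141*(2*(-7 + 3)*(7 + 2*(-7 + 3)) - 1*49) + 89 = -141*(2*(-4)*(7 + 2*(-4)) - 49) + 89 = -141*(2*(-4)*(7 - 8) - 49) + 89 = -141*(2*(-4)*(-1) - 49) + 89 = -141*(8 - 49) + 89 = -141*(-41) + 89 = 5781 + 89 = 5870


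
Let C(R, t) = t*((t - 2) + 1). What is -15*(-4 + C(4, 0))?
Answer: 60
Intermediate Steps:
C(R, t) = t*(-1 + t) (C(R, t) = t*((-2 + t) + 1) = t*(-1 + t))
-15*(-4 + C(4, 0)) = -15*(-4 + 0*(-1 + 0)) = -15*(-4 + 0*(-1)) = -15*(-4 + 0) = -15*(-4) = 60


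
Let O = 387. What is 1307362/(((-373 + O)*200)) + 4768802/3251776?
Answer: 19038397413/40647200 ≈ 468.38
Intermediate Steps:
1307362/(((-373 + O)*200)) + 4768802/3251776 = 1307362/(((-373 + 387)*200)) + 4768802/3251776 = 1307362/((14*200)) + 4768802*(1/3251776) = 1307362/2800 + 2384401/1625888 = 1307362*(1/2800) + 2384401/1625888 = 93383/200 + 2384401/1625888 = 19038397413/40647200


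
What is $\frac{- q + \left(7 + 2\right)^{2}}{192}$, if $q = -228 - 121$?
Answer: $\frac{215}{96} \approx 2.2396$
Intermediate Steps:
$q = -349$
$\frac{- q + \left(7 + 2\right)^{2}}{192} = \frac{\left(-1\right) \left(-349\right) + \left(7 + 2\right)^{2}}{192} = \left(349 + 9^{2}\right) \frac{1}{192} = \left(349 + 81\right) \frac{1}{192} = 430 \cdot \frac{1}{192} = \frac{215}{96}$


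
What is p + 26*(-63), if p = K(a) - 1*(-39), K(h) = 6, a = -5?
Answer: -1593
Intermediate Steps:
p = 45 (p = 6 - 1*(-39) = 6 + 39 = 45)
p + 26*(-63) = 45 + 26*(-63) = 45 - 1638 = -1593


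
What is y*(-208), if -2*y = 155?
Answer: 16120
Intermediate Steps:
y = -155/2 (y = -½*155 = -155/2 ≈ -77.500)
y*(-208) = -155/2*(-208) = 16120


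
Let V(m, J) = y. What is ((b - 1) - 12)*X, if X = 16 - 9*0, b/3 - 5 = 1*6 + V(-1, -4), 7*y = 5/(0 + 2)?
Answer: 2360/7 ≈ 337.14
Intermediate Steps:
y = 5/14 (y = (5/(0 + 2))/7 = (5/2)/7 = (5*(1/2))/7 = (1/7)*(5/2) = 5/14 ≈ 0.35714)
V(m, J) = 5/14
b = 477/14 (b = 15 + 3*(1*6 + 5/14) = 15 + 3*(6 + 5/14) = 15 + 3*(89/14) = 15 + 267/14 = 477/14 ≈ 34.071)
X = 16 (X = 16 + 0 = 16)
((b - 1) - 12)*X = ((477/14 - 1) - 12)*16 = (463/14 - 12)*16 = (295/14)*16 = 2360/7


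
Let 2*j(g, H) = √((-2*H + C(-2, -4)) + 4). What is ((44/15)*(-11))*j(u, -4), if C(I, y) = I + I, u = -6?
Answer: -484*√2/15 ≈ -45.632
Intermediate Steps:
C(I, y) = 2*I
j(g, H) = √2*√(-H)/2 (j(g, H) = √((-2*H + 2*(-2)) + 4)/2 = √((-2*H - 4) + 4)/2 = √((-4 - 2*H) + 4)/2 = √(-2*H)/2 = (√2*√(-H))/2 = √2*√(-H)/2)
((44/15)*(-11))*j(u, -4) = ((44/15)*(-11))*(√2*√(-1*(-4))/2) = ((44*(1/15))*(-11))*(√2*√4/2) = ((44/15)*(-11))*((½)*√2*2) = -484*√2/15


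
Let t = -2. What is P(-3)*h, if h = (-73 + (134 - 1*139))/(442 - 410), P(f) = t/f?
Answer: -13/8 ≈ -1.6250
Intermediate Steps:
P(f) = -2/f
h = -39/16 (h = (-73 + (134 - 139))/32 = (-73 - 5)*(1/32) = -78*1/32 = -39/16 ≈ -2.4375)
P(-3)*h = -2/(-3)*(-39/16) = -2*(-1/3)*(-39/16) = (2/3)*(-39/16) = -13/8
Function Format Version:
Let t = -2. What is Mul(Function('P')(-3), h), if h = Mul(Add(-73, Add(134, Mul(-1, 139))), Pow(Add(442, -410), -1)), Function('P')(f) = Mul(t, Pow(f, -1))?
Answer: Rational(-13, 8) ≈ -1.6250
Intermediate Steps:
Function('P')(f) = Mul(-2, Pow(f, -1))
h = Rational(-39, 16) (h = Mul(Add(-73, Add(134, -139)), Pow(32, -1)) = Mul(Add(-73, -5), Rational(1, 32)) = Mul(-78, Rational(1, 32)) = Rational(-39, 16) ≈ -2.4375)
Mul(Function('P')(-3), h) = Mul(Mul(-2, Pow(-3, -1)), Rational(-39, 16)) = Mul(Mul(-2, Rational(-1, 3)), Rational(-39, 16)) = Mul(Rational(2, 3), Rational(-39, 16)) = Rational(-13, 8)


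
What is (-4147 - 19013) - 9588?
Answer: -32748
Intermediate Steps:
(-4147 - 19013) - 9588 = -23160 - 9588 = -32748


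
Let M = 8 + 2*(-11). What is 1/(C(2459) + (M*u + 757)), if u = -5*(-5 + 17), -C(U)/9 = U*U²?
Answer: -1/133819095614 ≈ -7.4728e-12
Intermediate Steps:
C(U) = -9*U³ (C(U) = -9*U*U² = -9*U³)
M = -14 (M = 8 - 22 = -14)
u = -60 (u = -5*12 = -60)
1/(C(2459) + (M*u + 757)) = 1/(-9*2459³ + (-14*(-60) + 757)) = 1/(-9*14868788579 + (840 + 757)) = 1/(-133819097211 + 1597) = 1/(-133819095614) = -1/133819095614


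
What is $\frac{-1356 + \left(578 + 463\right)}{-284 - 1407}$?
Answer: $\frac{315}{1691} \approx 0.18628$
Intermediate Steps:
$\frac{-1356 + \left(578 + 463\right)}{-284 - 1407} = \frac{-1356 + 1041}{-1691} = \left(- \frac{1}{1691}\right) \left(-315\right) = \frac{315}{1691}$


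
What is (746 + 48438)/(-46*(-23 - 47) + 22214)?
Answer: 24592/12717 ≈ 1.9338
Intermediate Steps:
(746 + 48438)/(-46*(-23 - 47) + 22214) = 49184/(-46*(-70) + 22214) = 49184/(3220 + 22214) = 49184/25434 = 49184*(1/25434) = 24592/12717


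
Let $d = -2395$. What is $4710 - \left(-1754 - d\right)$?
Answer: $4069$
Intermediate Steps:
$4710 - \left(-1754 - d\right) = 4710 - \left(-1754 - -2395\right) = 4710 - \left(-1754 + 2395\right) = 4710 - 641 = 4069$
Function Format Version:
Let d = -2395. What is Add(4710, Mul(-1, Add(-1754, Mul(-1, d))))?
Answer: 4069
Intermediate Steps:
Add(4710, Mul(-1, Add(-1754, Mul(-1, d)))) = Add(4710, Mul(-1, Add(-1754, Mul(-1, -2395)))) = Add(4710, Mul(-1, Add(-1754, 2395))) = Add(4710, Mul(-1, 641)) = Add(4710, -641) = 4069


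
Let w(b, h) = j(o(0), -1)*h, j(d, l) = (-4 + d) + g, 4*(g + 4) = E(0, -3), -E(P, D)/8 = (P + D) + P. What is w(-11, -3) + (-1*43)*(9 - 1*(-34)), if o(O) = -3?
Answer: -1834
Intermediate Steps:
E(P, D) = -16*P - 8*D (E(P, D) = -8*((P + D) + P) = -8*((D + P) + P) = -8*(D + 2*P) = -16*P - 8*D)
g = 2 (g = -4 + (-16*0 - 8*(-3))/4 = -4 + (0 + 24)/4 = -4 + (1/4)*24 = -4 + 6 = 2)
j(d, l) = -2 + d (j(d, l) = (-4 + d) + 2 = -2 + d)
w(b, h) = -5*h (w(b, h) = (-2 - 3)*h = -5*h)
w(-11, -3) + (-1*43)*(9 - 1*(-34)) = -5*(-3) + (-1*43)*(9 - 1*(-34)) = 15 - 43*(9 + 34) = 15 - 43*43 = 15 - 1849 = -1834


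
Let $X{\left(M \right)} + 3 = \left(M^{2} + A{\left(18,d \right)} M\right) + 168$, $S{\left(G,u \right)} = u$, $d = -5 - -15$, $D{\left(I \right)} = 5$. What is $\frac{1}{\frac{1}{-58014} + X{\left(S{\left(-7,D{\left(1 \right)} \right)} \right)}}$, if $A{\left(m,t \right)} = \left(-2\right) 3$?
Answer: $\frac{58014}{9282239} \approx 0.00625$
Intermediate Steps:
$d = 10$ ($d = -5 + 15 = 10$)
$A{\left(m,t \right)} = -6$
$X{\left(M \right)} = 165 + M^{2} - 6 M$ ($X{\left(M \right)} = -3 + \left(\left(M^{2} - 6 M\right) + 168\right) = -3 + \left(168 + M^{2} - 6 M\right) = 165 + M^{2} - 6 M$)
$\frac{1}{\frac{1}{-58014} + X{\left(S{\left(-7,D{\left(1 \right)} \right)} \right)}} = \frac{1}{\frac{1}{-58014} + \left(165 + 5^{2} - 30\right)} = \frac{1}{- \frac{1}{58014} + \left(165 + 25 - 30\right)} = \frac{1}{- \frac{1}{58014} + 160} = \frac{1}{\frac{9282239}{58014}} = \frac{58014}{9282239}$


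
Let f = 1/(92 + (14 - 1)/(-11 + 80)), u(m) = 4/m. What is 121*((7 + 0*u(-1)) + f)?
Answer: 5396116/6361 ≈ 848.31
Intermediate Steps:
f = 69/6361 (f = 1/(92 + 13/69) = 1/(6361/69) = 69/6361 ≈ 0.010847)
121*((7 + 0*u(-1)) + f) = 121*((7 + 0*(4/(-1))) + 69/6361) = 121*((7 + 0*(4*(-1))) + 69/6361) = 121*((7 + 0*(-4)) + 69/6361) = 121*((7 + 0) + 69/6361) = 121*(7 + 69/6361) = 121*(44596/6361) = 5396116/6361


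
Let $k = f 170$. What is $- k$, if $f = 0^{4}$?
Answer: $0$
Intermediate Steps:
$f = 0$
$k = 0$ ($k = 0 \cdot 170 = 0$)
$- k = \left(-1\right) 0 = 0$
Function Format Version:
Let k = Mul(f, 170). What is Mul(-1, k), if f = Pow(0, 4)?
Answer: 0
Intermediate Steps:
f = 0
k = 0 (k = Mul(0, 170) = 0)
Mul(-1, k) = Mul(-1, 0) = 0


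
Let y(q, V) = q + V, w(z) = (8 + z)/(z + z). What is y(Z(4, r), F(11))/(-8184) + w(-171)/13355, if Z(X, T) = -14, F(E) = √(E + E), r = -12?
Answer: 5439811/3114973620 - √22/8184 ≈ 0.0011732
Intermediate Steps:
F(E) = √2*√E (F(E) = √(2*E) = √2*√E)
w(z) = (8 + z)/(2*z) (w(z) = (8 + z)/((2*z)) = (8 + z)*(1/(2*z)) = (8 + z)/(2*z))
y(q, V) = V + q
y(Z(4, r), F(11))/(-8184) + w(-171)/13355 = (√2*√11 - 14)/(-8184) + ((½)*(8 - 171)/(-171))/13355 = (√22 - 14)*(-1/8184) + ((½)*(-1/171)*(-163))*(1/13355) = (-14 + √22)*(-1/8184) + (163/342)*(1/13355) = (7/4092 - √22/8184) + 163/4567410 = 5439811/3114973620 - √22/8184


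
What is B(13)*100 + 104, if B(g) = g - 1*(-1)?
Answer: 1504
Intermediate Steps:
B(g) = 1 + g (B(g) = g + 1 = 1 + g)
B(13)*100 + 104 = (1 + 13)*100 + 104 = 14*100 + 104 = 1400 + 104 = 1504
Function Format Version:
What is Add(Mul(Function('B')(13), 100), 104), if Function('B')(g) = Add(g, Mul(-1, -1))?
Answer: 1504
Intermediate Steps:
Function('B')(g) = Add(1, g) (Function('B')(g) = Add(g, 1) = Add(1, g))
Add(Mul(Function('B')(13), 100), 104) = Add(Mul(Add(1, 13), 100), 104) = Add(Mul(14, 100), 104) = Add(1400, 104) = 1504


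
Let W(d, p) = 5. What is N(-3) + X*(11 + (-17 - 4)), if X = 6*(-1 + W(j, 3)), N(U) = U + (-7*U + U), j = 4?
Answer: -225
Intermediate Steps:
N(U) = -5*U (N(U) = U - 6*U = -5*U)
X = 24 (X = 6*(-1 + 5) = 6*4 = 24)
N(-3) + X*(11 + (-17 - 4)) = -5*(-3) + 24*(11 + (-17 - 4)) = 15 + 24*(11 - 21) = 15 + 24*(-10) = 15 - 240 = -225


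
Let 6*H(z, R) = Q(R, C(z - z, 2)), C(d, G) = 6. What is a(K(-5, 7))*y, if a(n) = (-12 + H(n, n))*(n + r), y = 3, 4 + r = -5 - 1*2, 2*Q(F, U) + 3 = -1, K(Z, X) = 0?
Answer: 407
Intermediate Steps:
Q(F, U) = -2 (Q(F, U) = -3/2 + (½)*(-1) = -3/2 - ½ = -2)
H(z, R) = -⅓ (H(z, R) = (⅙)*(-2) = -⅓)
r = -11 (r = -4 + (-5 - 1*2) = -4 + (-5 - 2) = -4 - 7 = -11)
a(n) = 407/3 - 37*n/3 (a(n) = (-12 - ⅓)*(n - 11) = -37*(-11 + n)/3 = 407/3 - 37*n/3)
a(K(-5, 7))*y = (407/3 - 37/3*0)*3 = (407/3 + 0)*3 = (407/3)*3 = 407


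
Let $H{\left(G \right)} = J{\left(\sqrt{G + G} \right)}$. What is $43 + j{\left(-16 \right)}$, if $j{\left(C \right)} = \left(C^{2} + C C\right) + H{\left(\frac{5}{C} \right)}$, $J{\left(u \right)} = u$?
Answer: $555 + \frac{i \sqrt{10}}{4} \approx 555.0 + 0.79057 i$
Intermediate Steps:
$H{\left(G \right)} = \sqrt{2} \sqrt{G}$ ($H{\left(G \right)} = \sqrt{G + G} = \sqrt{2 G} = \sqrt{2} \sqrt{G}$)
$j{\left(C \right)} = 2 C^{2} + \sqrt{10} \sqrt{\frac{1}{C}}$ ($j{\left(C \right)} = \left(C^{2} + C C\right) + \sqrt{2} \sqrt{\frac{5}{C}} = \left(C^{2} + C^{2}\right) + \sqrt{2} \sqrt{5} \sqrt{\frac{1}{C}} = 2 C^{2} + \sqrt{10} \sqrt{\frac{1}{C}}$)
$43 + j{\left(-16 \right)} = 43 + \left(2 \left(-16\right)^{2} + \sqrt{10} \sqrt{\frac{1}{-16}}\right) = 43 + \left(2 \cdot 256 + \sqrt{10} \sqrt{- \frac{1}{16}}\right) = 43 + \left(512 + \sqrt{10} \frac{i}{4}\right) = 43 + \left(512 + \frac{i \sqrt{10}}{4}\right) = 555 + \frac{i \sqrt{10}}{4}$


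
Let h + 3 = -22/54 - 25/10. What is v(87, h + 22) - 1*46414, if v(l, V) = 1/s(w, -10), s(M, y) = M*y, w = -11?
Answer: -5105539/110 ≈ -46414.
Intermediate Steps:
h = -319/54 (h = -3 + (-22/54 - 25/10) = -3 + (-22*1/54 - 25*⅒) = -3 + (-11/27 - 5/2) = -3 - 157/54 = -319/54 ≈ -5.9074)
v(l, V) = 1/110 (v(l, V) = 1/(-11*(-10)) = 1/110)
v(87, h + 22) - 1*46414 = 1/110 - 1*46414 = 1/110 - 46414 = -5105539/110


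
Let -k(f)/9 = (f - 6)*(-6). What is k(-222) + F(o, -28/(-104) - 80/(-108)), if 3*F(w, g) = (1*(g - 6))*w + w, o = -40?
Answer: -12908516/1053 ≈ -12259.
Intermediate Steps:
F(w, g) = w/3 + w*(-6 + g)/3 (F(w, g) = ((1*(g - 6))*w + w)/3 = ((1*(-6 + g))*w + w)/3 = ((-6 + g)*w + w)/3 = (w*(-6 + g) + w)/3 = (w + w*(-6 + g))/3 = w/3 + w*(-6 + g)/3)
k(f) = -324 + 54*f (k(f) = -9*(f - 6)*(-6) = -9*(-6 + f)*(-6) = -9*(36 - 6*f) = -324 + 54*f)
k(-222) + F(o, -28/(-104) - 80/(-108)) = (-324 + 54*(-222)) + (⅓)*(-40)*(-5 + (-28/(-104) - 80/(-108))) = (-324 - 11988) + (⅓)*(-40)*(-5 + (-28*(-1/104) - 80*(-1/108))) = -12312 + (⅓)*(-40)*(-5 + (7/26 + 20/27)) = -12312 + (⅓)*(-40)*(-5 + 709/702) = -12312 + (⅓)*(-40)*(-2801/702) = -12312 + 56020/1053 = -12908516/1053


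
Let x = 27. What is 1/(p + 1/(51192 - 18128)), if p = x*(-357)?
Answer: -33064/318703895 ≈ -0.00010375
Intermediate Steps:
p = -9639 (p = 27*(-357) = -9639)
1/(p + 1/(51192 - 18128)) = 1/(-9639 + 1/(51192 - 18128)) = 1/(-9639 + 1/33064) = 1/(-318703895/33064) = -33064/318703895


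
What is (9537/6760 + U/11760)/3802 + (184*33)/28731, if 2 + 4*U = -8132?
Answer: 625200211369/2953721484480 ≈ 0.21167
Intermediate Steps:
U = -4067/2 (U = -½ + (¼)*(-8132) = -½ - 2033 = -4067/2 ≈ -2033.5)
(9537/6760 + U/11760)/3802 + (184*33)/28731 = (9537/6760 - 4067/2/11760)/3802 + (184*33)/28731 = (9537*(1/6760) - 4067/2*1/11760)*(1/3802) + 6072*(1/28731) = (9537/6760 - 83/480)*(1/3802) + 2024/9577 = (100417/81120)*(1/3802) + 2024/9577 = 100417/308418240 + 2024/9577 = 625200211369/2953721484480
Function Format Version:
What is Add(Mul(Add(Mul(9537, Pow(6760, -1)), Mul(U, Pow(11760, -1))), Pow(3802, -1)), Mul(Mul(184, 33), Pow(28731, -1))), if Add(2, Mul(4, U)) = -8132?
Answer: Rational(625200211369, 2953721484480) ≈ 0.21167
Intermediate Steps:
U = Rational(-4067, 2) (U = Add(Rational(-1, 2), Mul(Rational(1, 4), -8132)) = Add(Rational(-1, 2), -2033) = Rational(-4067, 2) ≈ -2033.5)
Add(Mul(Add(Mul(9537, Pow(6760, -1)), Mul(U, Pow(11760, -1))), Pow(3802, -1)), Mul(Mul(184, 33), Pow(28731, -1))) = Add(Mul(Add(Mul(9537, Pow(6760, -1)), Mul(Rational(-4067, 2), Pow(11760, -1))), Pow(3802, -1)), Mul(Mul(184, 33), Pow(28731, -1))) = Add(Mul(Add(Mul(9537, Rational(1, 6760)), Mul(Rational(-4067, 2), Rational(1, 11760))), Rational(1, 3802)), Mul(6072, Rational(1, 28731))) = Add(Mul(Add(Rational(9537, 6760), Rational(-83, 480)), Rational(1, 3802)), Rational(2024, 9577)) = Add(Mul(Rational(100417, 81120), Rational(1, 3802)), Rational(2024, 9577)) = Add(Rational(100417, 308418240), Rational(2024, 9577)) = Rational(625200211369, 2953721484480)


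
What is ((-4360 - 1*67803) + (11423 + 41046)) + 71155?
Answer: 51461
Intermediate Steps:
((-4360 - 1*67803) + (11423 + 41046)) + 71155 = ((-4360 - 67803) + 52469) + 71155 = (-72163 + 52469) + 71155 = -19694 + 71155 = 51461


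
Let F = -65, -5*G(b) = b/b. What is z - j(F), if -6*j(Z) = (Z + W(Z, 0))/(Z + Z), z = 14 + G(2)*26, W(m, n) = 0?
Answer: 533/60 ≈ 8.8833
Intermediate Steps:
G(b) = -⅕ (G(b) = -b/(5*b) = -⅕*1 = -⅕)
z = 44/5 (z = 14 - ⅕*26 = 14 - 26/5 = 44/5 ≈ 8.8000)
j(Z) = -1/12 (j(Z) = -(Z + 0)/(6*(Z + Z)) = -Z/(6*(2*Z)) = -Z*1/(2*Z)/6 = -⅙*½ = -1/12)
z - j(F) = 44/5 - 1*(-1/12) = 44/5 + 1/12 = 533/60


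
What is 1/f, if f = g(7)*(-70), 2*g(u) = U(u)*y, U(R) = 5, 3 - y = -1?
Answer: -1/700 ≈ -0.0014286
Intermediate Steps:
y = 4 (y = 3 - 1*(-1) = 3 + 1 = 4)
g(u) = 10 (g(u) = (5*4)/2 = (½)*20 = 10)
f = -700 (f = 10*(-70) = -700)
1/f = 1/(-700) = -1/700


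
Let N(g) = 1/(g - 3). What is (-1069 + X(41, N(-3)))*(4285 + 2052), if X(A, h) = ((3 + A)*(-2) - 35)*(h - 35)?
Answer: 41272881/2 ≈ 2.0636e+7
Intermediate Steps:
N(g) = 1/(-3 + g)
X(A, h) = (-41 - 2*A)*(-35 + h) (X(A, h) = ((-6 - 2*A) - 35)*(-35 + h) = (-41 - 2*A)*(-35 + h))
(-1069 + X(41, N(-3)))*(4285 + 2052) = (-1069 + (1435 - 41/(-3 - 3) + 70*41 - 2*41/(-3 - 3)))*(4285 + 2052) = (-1069 + (1435 - 41/(-6) + 2870 - 2*41/(-6)))*6337 = (-1069 + (1435 - 41*(-1/6) + 2870 - 2*41*(-1/6)))*6337 = (-1069 + (1435 + 41/6 + 2870 + 41/3))*6337 = (-1069 + 8651/2)*6337 = (6513/2)*6337 = 41272881/2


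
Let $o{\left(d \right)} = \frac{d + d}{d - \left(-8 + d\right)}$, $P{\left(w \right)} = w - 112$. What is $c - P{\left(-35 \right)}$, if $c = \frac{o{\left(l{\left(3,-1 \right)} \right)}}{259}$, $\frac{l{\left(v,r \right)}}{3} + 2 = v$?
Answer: $\frac{152295}{1036} \approx 147.0$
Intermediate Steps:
$l{\left(v,r \right)} = -6 + 3 v$
$P{\left(w \right)} = -112 + w$
$o{\left(d \right)} = \frac{d}{4}$ ($o{\left(d \right)} = \frac{2 d}{8} = 2 d \frac{1}{8} = \frac{d}{4}$)
$c = \frac{3}{1036}$ ($c = \frac{\frac{1}{4} \left(-6 + 3 \cdot 3\right)}{259} = \frac{-6 + 9}{4} \cdot \frac{1}{259} = \frac{1}{4} \cdot 3 \cdot \frac{1}{259} = \frac{3}{4} \cdot \frac{1}{259} = \frac{3}{1036} \approx 0.0028958$)
$c - P{\left(-35 \right)} = \frac{3}{1036} - \left(-112 - 35\right) = \frac{3}{1036} - -147 = \frac{3}{1036} + 147 = \frac{152295}{1036}$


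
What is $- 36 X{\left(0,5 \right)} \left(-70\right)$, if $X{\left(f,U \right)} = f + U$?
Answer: $12600$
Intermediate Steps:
$X{\left(f,U \right)} = U + f$
$- 36 X{\left(0,5 \right)} \left(-70\right) = - 36 \left(5 + 0\right) \left(-70\right) = \left(-36\right) 5 \left(-70\right) = \left(-180\right) \left(-70\right) = 12600$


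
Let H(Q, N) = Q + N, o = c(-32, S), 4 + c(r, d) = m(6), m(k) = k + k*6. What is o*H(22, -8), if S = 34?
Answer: 532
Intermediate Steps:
m(k) = 7*k (m(k) = k + 6*k = 7*k)
c(r, d) = 38 (c(r, d) = -4 + 7*6 = -4 + 42 = 38)
o = 38
H(Q, N) = N + Q
o*H(22, -8) = 38*(-8 + 22) = 38*14 = 532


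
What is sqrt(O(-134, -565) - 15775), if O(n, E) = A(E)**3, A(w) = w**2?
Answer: 5*sqrt(1301219845379994) ≈ 1.8036e+8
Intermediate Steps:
O(n, E) = E**6 (O(n, E) = (E**2)**3 = E**6)
sqrt(O(-134, -565) - 15775) = sqrt((-565)**6 - 15775) = sqrt(32530496134515625 - 15775) = sqrt(32530496134499850) = 5*sqrt(1301219845379994)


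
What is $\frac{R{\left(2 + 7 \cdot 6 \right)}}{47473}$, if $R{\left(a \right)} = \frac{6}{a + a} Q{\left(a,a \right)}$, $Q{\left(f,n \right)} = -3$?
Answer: $- \frac{9}{2088812} \approx -4.3087 \cdot 10^{-6}$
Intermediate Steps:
$R{\left(a \right)} = - \frac{9}{a}$ ($R{\left(a \right)} = \frac{6}{a + a} \left(-3\right) = \frac{6}{2 a} \left(-3\right) = 6 \frac{1}{2 a} \left(-3\right) = \frac{3}{a} \left(-3\right) = - \frac{9}{a}$)
$\frac{R{\left(2 + 7 \cdot 6 \right)}}{47473} = \frac{\left(-9\right) \frac{1}{2 + 7 \cdot 6}}{47473} = - \frac{9}{2 + 42} \cdot \frac{1}{47473} = - \frac{9}{44} \cdot \frac{1}{47473} = \left(-9\right) \frac{1}{44} \cdot \frac{1}{47473} = \left(- \frac{9}{44}\right) \frac{1}{47473} = - \frac{9}{2088812}$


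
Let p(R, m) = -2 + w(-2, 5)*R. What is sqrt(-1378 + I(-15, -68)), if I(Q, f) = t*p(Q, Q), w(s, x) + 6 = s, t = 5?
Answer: 2*I*sqrt(197) ≈ 28.071*I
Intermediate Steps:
w(s, x) = -6 + s
p(R, m) = -2 - 8*R (p(R, m) = -2 + (-6 - 2)*R = -2 - 8*R)
I(Q, f) = -10 - 40*Q (I(Q, f) = 5*(-2 - 8*Q) = -10 - 40*Q)
sqrt(-1378 + I(-15, -68)) = sqrt(-1378 + (-10 - 40*(-15))) = sqrt(-1378 + (-10 + 600)) = sqrt(-1378 + 590) = sqrt(-788) = 2*I*sqrt(197)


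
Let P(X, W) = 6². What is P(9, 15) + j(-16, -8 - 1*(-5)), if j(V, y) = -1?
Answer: 35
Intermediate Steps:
P(X, W) = 36
P(9, 15) + j(-16, -8 - 1*(-5)) = 36 - 1 = 35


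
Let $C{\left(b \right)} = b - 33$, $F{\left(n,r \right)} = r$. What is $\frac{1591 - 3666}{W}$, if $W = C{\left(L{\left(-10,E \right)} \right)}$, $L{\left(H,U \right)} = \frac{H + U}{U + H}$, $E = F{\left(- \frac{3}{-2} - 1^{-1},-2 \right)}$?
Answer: $\frac{2075}{32} \approx 64.844$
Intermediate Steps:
$E = -2$
$L{\left(H,U \right)} = 1$ ($L{\left(H,U \right)} = \frac{H + U}{H + U} = 1$)
$C{\left(b \right)} = -33 + b$ ($C{\left(b \right)} = b - 33 = -33 + b$)
$W = -32$ ($W = -33 + 1 = -32$)
$\frac{1591 - 3666}{W} = \frac{1591 - 3666}{-32} = \left(1591 - 3666\right) \left(- \frac{1}{32}\right) = \left(-2075\right) \left(- \frac{1}{32}\right) = \frac{2075}{32}$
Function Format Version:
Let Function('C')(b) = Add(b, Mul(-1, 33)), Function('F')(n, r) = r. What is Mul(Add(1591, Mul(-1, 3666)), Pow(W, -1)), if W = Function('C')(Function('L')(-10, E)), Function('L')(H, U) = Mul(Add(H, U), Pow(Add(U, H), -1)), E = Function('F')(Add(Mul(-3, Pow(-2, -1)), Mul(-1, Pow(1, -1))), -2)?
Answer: Rational(2075, 32) ≈ 64.844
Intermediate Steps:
E = -2
Function('L')(H, U) = 1 (Function('L')(H, U) = Mul(Add(H, U), Pow(Add(H, U), -1)) = 1)
Function('C')(b) = Add(-33, b) (Function('C')(b) = Add(b, -33) = Add(-33, b))
W = -32 (W = Add(-33, 1) = -32)
Mul(Add(1591, Mul(-1, 3666)), Pow(W, -1)) = Mul(Add(1591, Mul(-1, 3666)), Pow(-32, -1)) = Mul(Add(1591, -3666), Rational(-1, 32)) = Mul(-2075, Rational(-1, 32)) = Rational(2075, 32)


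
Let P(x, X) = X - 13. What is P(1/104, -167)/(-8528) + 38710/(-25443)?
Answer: -81384785/54244476 ≈ -1.5003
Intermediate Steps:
P(x, X) = -13 + X
P(1/104, -167)/(-8528) + 38710/(-25443) = (-13 - 167)/(-8528) + 38710/(-25443) = -180*(-1/8528) + 38710*(-1/25443) = 45/2132 - 38710/25443 = -81384785/54244476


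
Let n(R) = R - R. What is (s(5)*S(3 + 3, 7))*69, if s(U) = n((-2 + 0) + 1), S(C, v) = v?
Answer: 0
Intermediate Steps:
n(R) = 0
s(U) = 0
(s(5)*S(3 + 3, 7))*69 = (0*7)*69 = 0*69 = 0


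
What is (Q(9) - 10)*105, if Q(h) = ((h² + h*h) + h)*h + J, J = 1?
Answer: 160650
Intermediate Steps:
Q(h) = 1 + h*(h + 2*h²) (Q(h) = ((h² + h*h) + h)*h + 1 = ((h² + h²) + h)*h + 1 = (2*h² + h)*h + 1 = (h + 2*h²)*h + 1 = h*(h + 2*h²) + 1 = 1 + h*(h + 2*h²))
(Q(9) - 10)*105 = ((1 + 9² + 2*9³) - 10)*105 = ((1 + 81 + 2*729) - 10)*105 = ((1 + 81 + 1458) - 10)*105 = (1540 - 10)*105 = 1530*105 = 160650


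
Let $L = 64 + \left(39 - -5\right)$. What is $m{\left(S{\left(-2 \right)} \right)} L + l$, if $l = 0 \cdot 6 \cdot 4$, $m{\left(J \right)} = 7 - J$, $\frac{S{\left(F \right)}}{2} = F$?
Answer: $1188$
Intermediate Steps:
$S{\left(F \right)} = 2 F$
$l = 0$ ($l = 0 \cdot 4 = 0$)
$L = 108$ ($L = 64 + \left(39 + 5\right) = 64 + 44 = 108$)
$m{\left(S{\left(-2 \right)} \right)} L + l = \left(7 - 2 \left(-2\right)\right) 108 + 0 = \left(7 - -4\right) 108 + 0 = \left(7 + 4\right) 108 + 0 = 11 \cdot 108 + 0 = 1188 + 0 = 1188$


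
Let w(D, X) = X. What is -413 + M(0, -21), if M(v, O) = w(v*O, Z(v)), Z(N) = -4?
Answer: -417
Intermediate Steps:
M(v, O) = -4
-413 + M(0, -21) = -413 - 4 = -417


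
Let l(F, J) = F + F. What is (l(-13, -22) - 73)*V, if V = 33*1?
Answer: -3267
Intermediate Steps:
V = 33
l(F, J) = 2*F
(l(-13, -22) - 73)*V = (2*(-13) - 73)*33 = (-26 - 73)*33 = -99*33 = -3267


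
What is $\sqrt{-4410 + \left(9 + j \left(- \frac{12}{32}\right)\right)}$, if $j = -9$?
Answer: $\frac{3 i \sqrt{7818}}{4} \approx 66.315 i$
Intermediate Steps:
$\sqrt{-4410 + \left(9 + j \left(- \frac{12}{32}\right)\right)} = \sqrt{-4410 + \left(9 - 9 \left(- \frac{12}{32}\right)\right)} = \sqrt{-4410 + \left(9 - 9 \left(\left(-12\right) \frac{1}{32}\right)\right)} = \sqrt{-4410 + \left(9 - - \frac{27}{8}\right)} = \sqrt{-4410 + \left(9 + \frac{27}{8}\right)} = \sqrt{-4410 + \frac{99}{8}} = \sqrt{- \frac{35181}{8}} = \frac{3 i \sqrt{7818}}{4}$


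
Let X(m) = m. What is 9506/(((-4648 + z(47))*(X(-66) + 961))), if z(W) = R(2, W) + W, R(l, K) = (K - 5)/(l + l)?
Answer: -19012/8216995 ≈ -0.0023137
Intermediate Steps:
R(l, K) = (-5 + K)/(2*l) (R(l, K) = (-5 + K)/((2*l)) = (-5 + K)*(1/(2*l)) = (-5 + K)/(2*l))
z(W) = -5/4 + 5*W/4 (z(W) = (½)*(-5 + W)/2 + W = (½)*(½)*(-5 + W) + W = (-5/4 + W/4) + W = -5/4 + 5*W/4)
9506/(((-4648 + z(47))*(X(-66) + 961))) = 9506/(((-4648 + (-5/4 + (5/4)*47))*(-66 + 961))) = 9506/(((-4648 + (-5/4 + 235/4))*895)) = 9506/(((-4648 + 115/2)*895)) = 9506/((-9181/2*895)) = 9506/(-8216995/2) = 9506*(-2/8216995) = -19012/8216995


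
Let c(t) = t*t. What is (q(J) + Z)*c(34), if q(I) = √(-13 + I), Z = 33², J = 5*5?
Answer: 1258884 + 2312*√3 ≈ 1.2629e+6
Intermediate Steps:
c(t) = t²
J = 25
Z = 1089
(q(J) + Z)*c(34) = (√(-13 + 25) + 1089)*34² = (√12 + 1089)*1156 = (2*√3 + 1089)*1156 = (1089 + 2*√3)*1156 = 1258884 + 2312*√3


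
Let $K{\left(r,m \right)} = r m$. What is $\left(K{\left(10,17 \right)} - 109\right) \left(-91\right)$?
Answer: $-5551$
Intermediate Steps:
$K{\left(r,m \right)} = m r$
$\left(K{\left(10,17 \right)} - 109\right) \left(-91\right) = \left(17 \cdot 10 - 109\right) \left(-91\right) = \left(170 - 109\right) \left(-91\right) = 61 \left(-91\right) = -5551$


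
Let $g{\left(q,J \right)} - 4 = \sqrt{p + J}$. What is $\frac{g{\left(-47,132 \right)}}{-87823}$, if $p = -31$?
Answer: $- \frac{4}{87823} - \frac{\sqrt{101}}{87823} \approx -0.00015998$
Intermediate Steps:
$g{\left(q,J \right)} = 4 + \sqrt{-31 + J}$
$\frac{g{\left(-47,132 \right)}}{-87823} = \frac{4 + \sqrt{-31 + 132}}{-87823} = \left(4 + \sqrt{101}\right) \left(- \frac{1}{87823}\right) = - \frac{4}{87823} - \frac{\sqrt{101}}{87823}$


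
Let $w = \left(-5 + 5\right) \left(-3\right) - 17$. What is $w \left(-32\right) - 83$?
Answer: $461$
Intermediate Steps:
$w = -17$ ($w = 0 \left(-3\right) - 17 = 0 - 17 = -17$)
$w \left(-32\right) - 83 = \left(-17\right) \left(-32\right) - 83 = 544 - 83 = 461$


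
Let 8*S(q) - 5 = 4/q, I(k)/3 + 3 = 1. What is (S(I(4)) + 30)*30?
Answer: 3665/4 ≈ 916.25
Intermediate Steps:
I(k) = -6 (I(k) = -9 + 3*1 = -9 + 3 = -6)
S(q) = 5/8 + 1/(2*q) (S(q) = 5/8 + (4/q)/8 = 5/8 + 1/(2*q))
(S(I(4)) + 30)*30 = ((⅛)*(4 + 5*(-6))/(-6) + 30)*30 = ((⅛)*(-⅙)*(4 - 30) + 30)*30 = ((⅛)*(-⅙)*(-26) + 30)*30 = (13/24 + 30)*30 = (733/24)*30 = 3665/4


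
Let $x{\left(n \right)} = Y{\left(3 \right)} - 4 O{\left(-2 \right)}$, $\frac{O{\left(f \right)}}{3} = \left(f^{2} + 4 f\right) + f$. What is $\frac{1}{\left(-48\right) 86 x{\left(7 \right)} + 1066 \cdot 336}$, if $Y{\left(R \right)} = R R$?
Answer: $\frac{1}{23808} \approx 4.2003 \cdot 10^{-5}$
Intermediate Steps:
$Y{\left(R \right)} = R^{2}$
$O{\left(f \right)} = 3 f^{2} + 15 f$ ($O{\left(f \right)} = 3 \left(\left(f^{2} + 4 f\right) + f\right) = 3 \left(f^{2} + 5 f\right) = 3 f^{2} + 15 f$)
$x{\left(n \right)} = 81$ ($x{\left(n \right)} = 3^{2} - 4 \cdot 3 \left(-2\right) \left(5 - 2\right) = 9 - 4 \cdot 3 \left(-2\right) 3 = 9 - -72 = 9 + 72 = 81$)
$\frac{1}{\left(-48\right) 86 x{\left(7 \right)} + 1066 \cdot 336} = \frac{1}{\left(-48\right) 86 \cdot 81 + 1066 \cdot 336} = \frac{1}{\left(-4128\right) 81 + 358176} = \frac{1}{-334368 + 358176} = \frac{1}{23808}$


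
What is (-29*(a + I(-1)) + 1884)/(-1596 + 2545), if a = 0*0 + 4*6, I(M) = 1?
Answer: 1159/949 ≈ 1.2213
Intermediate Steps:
a = 24 (a = 0 + 24 = 24)
(-29*(a + I(-1)) + 1884)/(-1596 + 2545) = (-29*(24 + 1) + 1884)/(-1596 + 2545) = (-29*25 + 1884)/949 = (-725 + 1884)*(1/949) = 1159*(1/949) = 1159/949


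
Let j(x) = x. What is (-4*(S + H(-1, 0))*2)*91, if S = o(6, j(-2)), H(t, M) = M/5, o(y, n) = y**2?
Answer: -26208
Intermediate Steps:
H(t, M) = M/5 (H(t, M) = M*(1/5) = M/5)
S = 36 (S = 6**2 = 36)
(-4*(S + H(-1, 0))*2)*91 = (-4*(36 + (1/5)*0)*2)*91 = (-4*(36 + 0)*2)*91 = (-4*36*2)*91 = -144*2*91 = -288*91 = -26208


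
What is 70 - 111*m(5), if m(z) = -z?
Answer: 625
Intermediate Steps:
70 - 111*m(5) = 70 - (-111)*5 = 70 - 111*(-5) = 70 + 555 = 625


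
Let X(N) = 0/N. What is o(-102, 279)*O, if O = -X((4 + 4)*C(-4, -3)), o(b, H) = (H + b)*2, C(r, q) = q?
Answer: 0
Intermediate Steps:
X(N) = 0
o(b, H) = 2*H + 2*b
O = 0 (O = -1*0 = 0)
o(-102, 279)*O = (2*279 + 2*(-102))*0 = (558 - 204)*0 = 354*0 = 0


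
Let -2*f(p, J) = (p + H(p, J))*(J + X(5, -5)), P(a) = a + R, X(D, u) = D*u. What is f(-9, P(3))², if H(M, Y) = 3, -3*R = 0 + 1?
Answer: 4489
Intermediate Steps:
R = -⅓ (R = -(0 + 1)/3 = -⅓*1 = -⅓ ≈ -0.33333)
P(a) = -⅓ + a (P(a) = a - ⅓ = -⅓ + a)
f(p, J) = -(-25 + J)*(3 + p)/2 (f(p, J) = -(p + 3)*(J + 5*(-5))/2 = -(3 + p)*(J - 25)/2 = -(3 + p)*(-25 + J)/2 = -(-25 + J)*(3 + p)/2)
f(-9, P(3))² = (75/2 - 3*(-⅓ + 3)/2 + (25/2)*(-9) - ½*(-⅓ + 3)*(-9))² = (75/2 - 3/2*8/3 - 225/2 - ½*8/3*(-9))² = (75/2 - 4 - 225/2 + 12)² = (-67)² = 4489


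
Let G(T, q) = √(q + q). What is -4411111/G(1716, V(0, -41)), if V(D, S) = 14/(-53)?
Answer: 4411111*I*√371/14 ≈ 6.0689e+6*I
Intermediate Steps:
V(D, S) = -14/53 (V(D, S) = 14*(-1/53) = -14/53)
G(T, q) = √2*√q (G(T, q) = √(2*q) = √2*√q)
-4411111/G(1716, V(0, -41)) = -4411111*(-I*√371/14) = -(-4411111)*I*√371/14 = 4411111*I*√371/14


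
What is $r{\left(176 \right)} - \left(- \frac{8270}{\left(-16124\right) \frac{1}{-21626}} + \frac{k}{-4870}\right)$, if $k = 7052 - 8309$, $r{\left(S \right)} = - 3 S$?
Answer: $\frac{207376027723}{19630970} \approx 10564.0$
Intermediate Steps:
$k = -1257$
$r{\left(176 \right)} - \left(- \frac{8270}{\left(-16124\right) \frac{1}{-21626}} + \frac{k}{-4870}\right) = \left(-3\right) 176 - \left(- \frac{8270}{\left(-16124\right) \frac{1}{-21626}} - \frac{1257}{-4870}\right) = -528 - \left(- \frac{8270}{\left(-16124\right) \left(- \frac{1}{21626}\right)} - - \frac{1257}{4870}\right) = -528 - \left(- \frac{8270}{\frac{8062}{10813}} + \frac{1257}{4870}\right) = -528 - \left(\left(-8270\right) \frac{10813}{8062} + \frac{1257}{4870}\right) = -528 - \left(- \frac{44711755}{4031} + \frac{1257}{4870}\right) = -528 - - \frac{217741179883}{19630970} = -528 + \frac{217741179883}{19630970} = \frac{207376027723}{19630970}$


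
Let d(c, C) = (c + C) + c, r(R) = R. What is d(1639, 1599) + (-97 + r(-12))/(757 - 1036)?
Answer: 1360792/279 ≈ 4877.4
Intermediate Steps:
d(c, C) = C + 2*c (d(c, C) = (C + c) + c = C + 2*c)
d(1639, 1599) + (-97 + r(-12))/(757 - 1036) = (1599 + 2*1639) + (-97 - 12)/(757 - 1036) = (1599 + 3278) - 109/(-279) = 4877 - 109*(-1/279) = 4877 + 109/279 = 1360792/279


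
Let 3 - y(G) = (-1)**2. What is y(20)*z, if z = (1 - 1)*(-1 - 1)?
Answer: 0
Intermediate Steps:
y(G) = 2 (y(G) = 3 - 1*(-1)**2 = 3 - 1*1 = 3 - 1 = 2)
z = 0 (z = 0*(-2) = 0)
y(20)*z = 2*0 = 0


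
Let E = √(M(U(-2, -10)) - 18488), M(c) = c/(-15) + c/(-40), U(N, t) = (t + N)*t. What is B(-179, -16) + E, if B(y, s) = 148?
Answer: 148 + I*√18499 ≈ 148.0 + 136.01*I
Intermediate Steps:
U(N, t) = t*(N + t) (U(N, t) = (N + t)*t = t*(N + t))
M(c) = -11*c/120 (M(c) = c*(-1/15) + c*(-1/40) = -c/15 - c/40 = -11*c/120)
E = I*√18499 (E = √(-(-11)*(-2 - 10)/12 - 18488) = √(-(-11)*(-12)/12 - 18488) = √(-11/120*120 - 18488) = √(-11 - 18488) = √(-18499) = I*√18499 ≈ 136.01*I)
B(-179, -16) + E = 148 + I*√18499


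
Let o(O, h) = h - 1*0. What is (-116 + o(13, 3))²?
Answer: 12769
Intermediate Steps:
o(O, h) = h (o(O, h) = h + 0 = h)
(-116 + o(13, 3))² = (-116 + 3)² = (-113)² = 12769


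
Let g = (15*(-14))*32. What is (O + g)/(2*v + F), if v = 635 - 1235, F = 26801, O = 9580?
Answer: 2860/25601 ≈ 0.11171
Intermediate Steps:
g = -6720 (g = -210*32 = -6720)
v = -600
(O + g)/(2*v + F) = (9580 - 6720)/(2*(-600) + 26801) = 2860/(-1200 + 26801) = 2860/25601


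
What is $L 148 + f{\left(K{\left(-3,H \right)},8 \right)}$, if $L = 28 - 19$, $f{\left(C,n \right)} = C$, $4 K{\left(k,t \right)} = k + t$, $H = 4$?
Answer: $\frac{5329}{4} \approx 1332.3$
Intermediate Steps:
$K{\left(k,t \right)} = \frac{k}{4} + \frac{t}{4}$ ($K{\left(k,t \right)} = \frac{k + t}{4} = \frac{k}{4} + \frac{t}{4}$)
$L = 9$
$L 148 + f{\left(K{\left(-3,H \right)},8 \right)} = 9 \cdot 148 + \left(\frac{1}{4} \left(-3\right) + \frac{1}{4} \cdot 4\right) = 1332 + \left(- \frac{3}{4} + 1\right) = 1332 + \frac{1}{4} = \frac{5329}{4}$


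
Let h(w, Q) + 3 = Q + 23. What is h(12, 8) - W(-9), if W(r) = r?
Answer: 37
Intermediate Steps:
h(w, Q) = 20 + Q (h(w, Q) = -3 + (Q + 23) = -3 + (23 + Q) = 20 + Q)
h(12, 8) - W(-9) = (20 + 8) - 1*(-9) = 28 + 9 = 37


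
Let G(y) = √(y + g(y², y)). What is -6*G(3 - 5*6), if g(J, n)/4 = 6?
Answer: -6*I*√3 ≈ -10.392*I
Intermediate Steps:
g(J, n) = 24 (g(J, n) = 4*6 = 24)
G(y) = √(24 + y) (G(y) = √(y + 24) = √(24 + y))
-6*G(3 - 5*6) = -6*√(24 + (3 - 5*6)) = -6*√(24 + (3 - 30)) = -6*√(24 - 27) = -6*I*√3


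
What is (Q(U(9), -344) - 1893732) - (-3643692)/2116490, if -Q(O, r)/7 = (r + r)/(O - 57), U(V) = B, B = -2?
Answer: -118242901819066/62436455 ≈ -1.8938e+6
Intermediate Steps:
U(V) = -2
Q(O, r) = -14*r/(-57 + O) (Q(O, r) = -7*(r + r)/(O - 57) = -7*2*r/(-57 + O) = -14*r/(-57 + O))
(Q(U(9), -344) - 1893732) - (-3643692)/2116490 = (-14*(-344)/(-57 - 2) - 1893732) - (-3643692)/2116490 = (-14*(-344)/(-59) - 1893732) - (-3643692)/2116490 = (-14*(-344)*(-1/59) - 1893732) - 1*(-1821846/1058245) = (-4816/59 - 1893732) + 1821846/1058245 = -111735004/59 + 1821846/1058245 = -118242901819066/62436455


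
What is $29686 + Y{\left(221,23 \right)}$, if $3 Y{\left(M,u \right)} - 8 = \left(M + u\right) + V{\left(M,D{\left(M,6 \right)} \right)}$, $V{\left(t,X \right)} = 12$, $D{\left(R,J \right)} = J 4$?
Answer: $29774$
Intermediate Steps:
$D{\left(R,J \right)} = 4 J$
$Y{\left(M,u \right)} = \frac{20}{3} + \frac{M}{3} + \frac{u}{3}$ ($Y{\left(M,u \right)} = \frac{8}{3} + \frac{\left(M + u\right) + 12}{3} = \frac{8}{3} + \frac{12 + M + u}{3} = \frac{8}{3} + \left(4 + \frac{M}{3} + \frac{u}{3}\right) = \frac{20}{3} + \frac{M}{3} + \frac{u}{3}$)
$29686 + Y{\left(221,23 \right)} = 29686 + \left(\frac{20}{3} + \frac{1}{3} \cdot 221 + \frac{1}{3} \cdot 23\right) = 29686 + \left(\frac{20}{3} + \frac{221}{3} + \frac{23}{3}\right) = 29686 + 88 = 29774$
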